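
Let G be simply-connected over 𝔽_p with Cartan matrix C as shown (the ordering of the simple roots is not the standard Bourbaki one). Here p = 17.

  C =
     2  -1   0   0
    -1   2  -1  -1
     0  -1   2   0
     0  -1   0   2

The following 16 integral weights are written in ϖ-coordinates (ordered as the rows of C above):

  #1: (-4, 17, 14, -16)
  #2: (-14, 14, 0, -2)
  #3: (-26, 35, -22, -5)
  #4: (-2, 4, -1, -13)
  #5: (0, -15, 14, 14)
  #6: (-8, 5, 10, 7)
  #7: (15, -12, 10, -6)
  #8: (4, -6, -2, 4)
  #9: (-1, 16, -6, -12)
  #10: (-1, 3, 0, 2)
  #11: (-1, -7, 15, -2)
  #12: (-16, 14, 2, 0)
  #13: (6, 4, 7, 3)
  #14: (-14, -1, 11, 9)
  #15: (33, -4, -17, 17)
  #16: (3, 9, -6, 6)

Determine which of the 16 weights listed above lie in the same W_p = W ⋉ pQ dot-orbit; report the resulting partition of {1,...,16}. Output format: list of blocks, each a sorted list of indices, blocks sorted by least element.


Cartan matrix: type D_4 (|W|=192); un-permuting the 4 rows.

Ā_17 reps of the 16 weights (D_4, coords as presented):

  1: (13, 1, 1, 1);  2: (13, 1, 1, 1);  3: (2, 2, 6, 3);  4: (0, 4, 1, 3);  5: (13, 1, 1, 1);  6: (1, 6, 3, 0);  7: (0, 0, 5, 11);  8: (0, 1, 4, 0);  9: (0, 0, 5, 11);  10: (0, 4, 1, 3);  11: (1, 6, 3, 0);  12: (13, 1, 1, 1);  13: (0, 4, 1, 3);  14: (0, 4, 1, 3);  15: (13, 1, 1, 1);  16: (0, 4, 1, 3)

These 16 weights hit 6 W_17-dot-orbits; sizes (5, 1, 5, 2, 2, 1):

[[1, 2, 5, 12, 15], [3], [4, 10, 13, 14, 16], [6, 11], [7, 9], [8]]


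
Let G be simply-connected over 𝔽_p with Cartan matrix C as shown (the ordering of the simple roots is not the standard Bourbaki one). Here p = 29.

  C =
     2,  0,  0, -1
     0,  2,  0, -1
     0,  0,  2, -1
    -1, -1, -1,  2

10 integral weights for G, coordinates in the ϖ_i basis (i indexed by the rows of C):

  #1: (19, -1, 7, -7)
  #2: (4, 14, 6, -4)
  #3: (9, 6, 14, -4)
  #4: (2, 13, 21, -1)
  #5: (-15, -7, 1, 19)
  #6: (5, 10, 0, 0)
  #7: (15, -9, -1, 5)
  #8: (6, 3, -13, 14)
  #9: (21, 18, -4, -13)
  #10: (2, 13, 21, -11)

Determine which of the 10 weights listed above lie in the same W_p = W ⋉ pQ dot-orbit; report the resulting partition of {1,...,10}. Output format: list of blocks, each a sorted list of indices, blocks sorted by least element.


C ↔ D_4 under row/col permutation; |W(D_4)| = 192.

W_29-reps of the 10 weights in Ā_29 (same 4-coord order as C):

  [1] (14, 6, 2, 0) · [2] (2, 12, 4, 3) · [3] (7, 4, 12, 3) · [4] (7, 4, 12, 3) · [5] (14, 6, 2, 0) · [6] (6, 11, 1, 1) · [7] (14, 6, 2, 0) · [8] (7, 4, 12, 3) · [9] (7, 4, 12, 3) · [10] (7, 4, 12, 3)

Linkage partition of the 10 weights (4 classes, p=29):

[[1, 5, 7], [2], [3, 4, 8, 9, 10], [6]]


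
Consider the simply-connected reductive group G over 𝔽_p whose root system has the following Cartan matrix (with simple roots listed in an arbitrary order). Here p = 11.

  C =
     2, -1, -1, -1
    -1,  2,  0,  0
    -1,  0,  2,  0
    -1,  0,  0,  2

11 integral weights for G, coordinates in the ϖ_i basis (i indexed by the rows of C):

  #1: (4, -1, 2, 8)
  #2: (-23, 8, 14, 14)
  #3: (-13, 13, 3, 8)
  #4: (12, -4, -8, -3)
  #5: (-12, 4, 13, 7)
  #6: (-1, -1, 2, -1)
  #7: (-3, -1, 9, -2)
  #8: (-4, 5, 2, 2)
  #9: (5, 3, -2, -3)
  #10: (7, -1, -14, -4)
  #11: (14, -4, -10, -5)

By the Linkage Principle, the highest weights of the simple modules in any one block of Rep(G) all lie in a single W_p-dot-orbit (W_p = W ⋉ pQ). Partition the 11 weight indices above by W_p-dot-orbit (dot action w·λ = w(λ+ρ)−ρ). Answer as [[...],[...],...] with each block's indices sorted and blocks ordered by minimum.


Type D_4, rank 4, |W|=192; reorder rows/cols to standard.

λ_j+ρ reflected into Ā_11 (⟨·,θ^∨⟩≤11); 4-tuples as given:

  1: (3, 3, 0, 0)
  2: (2, 0, 2, 2)
  3: (2, 1, 5, 0)
  4: (2, 1, 5, 0)
  5: (3, 3, 0, 0)
  6: (0, 0, 3, 0)
  7: (2, 1, 5, 0)
  8: (3, 3, 0, 0)
  9: (1, 4, 1, 2)
  10: (3, 3, 0, 0)
  11: (2, 1, 5, 0)

These 11 weights hit 5 W_11-dot-orbits; sizes (4, 1, 4, 1, 1):

[[1, 5, 8, 10], [2], [3, 4, 7, 11], [6], [9]]


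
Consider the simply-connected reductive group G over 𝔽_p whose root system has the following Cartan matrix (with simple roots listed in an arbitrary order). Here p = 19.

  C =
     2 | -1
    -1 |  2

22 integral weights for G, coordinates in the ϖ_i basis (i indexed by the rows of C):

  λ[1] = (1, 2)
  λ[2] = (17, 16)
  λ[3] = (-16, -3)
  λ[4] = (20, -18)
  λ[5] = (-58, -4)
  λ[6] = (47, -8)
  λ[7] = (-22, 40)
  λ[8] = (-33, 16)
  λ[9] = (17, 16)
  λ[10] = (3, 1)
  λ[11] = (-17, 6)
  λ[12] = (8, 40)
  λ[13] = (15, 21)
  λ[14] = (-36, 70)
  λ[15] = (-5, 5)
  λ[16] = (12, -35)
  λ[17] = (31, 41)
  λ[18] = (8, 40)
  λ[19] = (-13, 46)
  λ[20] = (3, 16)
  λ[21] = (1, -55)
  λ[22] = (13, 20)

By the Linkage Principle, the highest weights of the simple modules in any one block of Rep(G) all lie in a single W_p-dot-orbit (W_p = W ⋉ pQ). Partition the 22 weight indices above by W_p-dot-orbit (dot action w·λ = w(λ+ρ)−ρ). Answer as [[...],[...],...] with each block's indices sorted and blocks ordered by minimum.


A_2 Cartan matrix, 2 simple roots permuted; ρ=(1,1).

Alcove-folded reps (p=19, 22 weights, presented ϖ-order):

  [1] (2, 3)
  [2] (2, 1)
  [3] (2, 15)
  [4] (2, 15)
  [5] (3, 0)
  [6] (7, 9)
  [7] (2, 1)
  [8] (4, 2)
  [9] (2, 1)
  [10] (4, 2)
  [11] (7, 9)
  [12] (7, 9)
  [13] (3, 0)
  [14] (2, 3)
  [15] (4, 2)
  [16] (4, 2)
  [17] (4, 2)
  [18] (7, 9)
  [19] (7, 9)
  [20] (2, 15)
  [21] (2, 3)
  [22] (2, 3)

These 22 weights hit 6 W_19-dot-orbits; sizes (4, 3, 3, 2, 5, 5):

[[1, 14, 21, 22], [2, 7, 9], [3, 4, 20], [5, 13], [6, 11, 12, 18, 19], [8, 10, 15, 16, 17]]


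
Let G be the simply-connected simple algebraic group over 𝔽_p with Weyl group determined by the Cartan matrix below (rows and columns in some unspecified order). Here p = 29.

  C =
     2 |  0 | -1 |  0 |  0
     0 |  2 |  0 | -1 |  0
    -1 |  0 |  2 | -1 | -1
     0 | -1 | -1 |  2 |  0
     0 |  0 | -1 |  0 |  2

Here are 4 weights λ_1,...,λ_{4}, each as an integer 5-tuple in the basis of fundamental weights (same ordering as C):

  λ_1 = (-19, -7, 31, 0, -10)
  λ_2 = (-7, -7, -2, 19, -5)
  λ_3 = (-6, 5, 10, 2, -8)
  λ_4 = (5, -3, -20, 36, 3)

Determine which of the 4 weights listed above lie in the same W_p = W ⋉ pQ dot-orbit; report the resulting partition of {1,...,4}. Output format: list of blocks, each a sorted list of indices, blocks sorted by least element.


Root system D_5: the 5×5 matrix C matches after relabeling.

Each λ_j+ρ reduced to Ā_29; 5-tuples below use C's row order:

  λ_1+ρ ↦ (14, 0, 1, 3, 5);  λ_2+ρ ↦ (4, 6, 1, 2, 6);  λ_3+ρ ↦ (4, 6, 1, 2, 6);  λ_4+ρ ↦ (4, 6, 1, 2, 6)

Grouping the 4 weights by Ā_29-representative: 2 linkage classes.

[[1], [2, 3, 4]]


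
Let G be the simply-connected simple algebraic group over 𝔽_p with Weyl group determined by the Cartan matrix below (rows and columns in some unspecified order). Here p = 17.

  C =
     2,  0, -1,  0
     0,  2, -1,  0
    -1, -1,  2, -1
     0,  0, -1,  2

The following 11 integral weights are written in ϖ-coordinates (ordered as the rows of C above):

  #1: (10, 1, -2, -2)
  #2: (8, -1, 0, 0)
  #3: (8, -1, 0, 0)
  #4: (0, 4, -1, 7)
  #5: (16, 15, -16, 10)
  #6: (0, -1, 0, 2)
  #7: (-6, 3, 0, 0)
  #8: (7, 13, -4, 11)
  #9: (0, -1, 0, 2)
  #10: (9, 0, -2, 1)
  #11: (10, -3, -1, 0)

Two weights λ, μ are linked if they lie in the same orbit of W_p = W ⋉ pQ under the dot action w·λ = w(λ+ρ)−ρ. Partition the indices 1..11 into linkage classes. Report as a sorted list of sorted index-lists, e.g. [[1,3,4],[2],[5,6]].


Type D_4, rank 4, |W|=192; reorder rows/cols to standard.

Alcove-folded reps (p=17, 11 weights, presented ϖ-order):

    [1] (9, 0, 1, 1)
    [2] (9, 0, 1, 1)
    [3] (9, 0, 1, 1)
    [4] (1, 5, 0, 8)
    [5] (1, 0, 1, 3)
    [6] (1, 0, 1, 3)
    [7] (1, 0, 1, 3)
    [8] (6, 0, 3, 2)
    [9] (1, 0, 1, 3)
    [10] (9, 0, 1, 1)
    [11] (9, 0, 1, 1)

Partition of {1..11} into 4 W_17-dot-orbits:

[[1, 2, 3, 10, 11], [4], [5, 6, 7, 9], [8]]


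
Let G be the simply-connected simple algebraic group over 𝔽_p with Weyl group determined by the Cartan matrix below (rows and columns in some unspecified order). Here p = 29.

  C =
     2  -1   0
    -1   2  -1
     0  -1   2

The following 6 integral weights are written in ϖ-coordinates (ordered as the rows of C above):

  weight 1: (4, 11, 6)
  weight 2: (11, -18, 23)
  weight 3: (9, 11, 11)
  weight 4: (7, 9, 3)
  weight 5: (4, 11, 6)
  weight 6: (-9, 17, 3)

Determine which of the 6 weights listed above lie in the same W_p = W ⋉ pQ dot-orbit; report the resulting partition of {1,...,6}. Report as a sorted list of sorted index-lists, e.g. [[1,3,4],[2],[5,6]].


A_3 Cartan matrix, 3 simple roots permuted; ρ=(1,1,1).

Each λ_j+ρ reduced to Ā_29; 3-tuples below use C's row order:

  [1] (5, 12, 7) · [2] (5, 12, 7) · [3] (5, 12, 7) · [4] (8, 10, 4) · [5] (5, 12, 7) · [6] (8, 10, 4)

The 6 indices split into 2 linkage classes (same alcove rep ⇔ same W_29-dot-orbit):

[[1, 2, 3, 5], [4, 6]]


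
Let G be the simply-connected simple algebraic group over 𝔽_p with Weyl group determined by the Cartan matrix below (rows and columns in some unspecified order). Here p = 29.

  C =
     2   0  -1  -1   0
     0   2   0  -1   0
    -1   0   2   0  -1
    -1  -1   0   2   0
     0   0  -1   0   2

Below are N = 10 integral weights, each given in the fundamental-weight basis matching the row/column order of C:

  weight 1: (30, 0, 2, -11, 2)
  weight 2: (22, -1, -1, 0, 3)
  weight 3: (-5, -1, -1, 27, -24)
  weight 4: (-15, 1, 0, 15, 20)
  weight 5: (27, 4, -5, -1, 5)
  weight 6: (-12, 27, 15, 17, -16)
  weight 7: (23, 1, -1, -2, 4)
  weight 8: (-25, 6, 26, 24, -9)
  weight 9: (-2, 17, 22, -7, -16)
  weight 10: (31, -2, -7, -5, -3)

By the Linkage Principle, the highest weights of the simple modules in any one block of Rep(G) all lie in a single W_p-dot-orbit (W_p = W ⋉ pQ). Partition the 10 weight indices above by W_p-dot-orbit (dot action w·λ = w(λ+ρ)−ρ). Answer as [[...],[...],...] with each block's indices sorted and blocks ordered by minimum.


A_5 Cartan matrix, 5 simple roots permuted; ρ=(1,1,1,1,1).

Alcove-folded reps (p=29, 10 weights, presented ϖ-order):

  1: (19, 1, 2, 1, 3);  2: (23, 0, 0, 1, 4);  3: (23, 0, 0, 1, 4);  4: (1, 2, 13, 2, 8);  5: (23, 0, 0, 1, 4);  6: (6, 6, 1, 1, 10);  7: (23, 0, 0, 1, 4);  8: (19, 1, 2, 1, 3);  9: (6, 6, 1, 1, 10);  10: (19, 1, 2, 1, 3)

These 10 weights hit 4 W_29-dot-orbits; sizes (3, 4, 1, 2):

[[1, 8, 10], [2, 3, 5, 7], [4], [6, 9]]


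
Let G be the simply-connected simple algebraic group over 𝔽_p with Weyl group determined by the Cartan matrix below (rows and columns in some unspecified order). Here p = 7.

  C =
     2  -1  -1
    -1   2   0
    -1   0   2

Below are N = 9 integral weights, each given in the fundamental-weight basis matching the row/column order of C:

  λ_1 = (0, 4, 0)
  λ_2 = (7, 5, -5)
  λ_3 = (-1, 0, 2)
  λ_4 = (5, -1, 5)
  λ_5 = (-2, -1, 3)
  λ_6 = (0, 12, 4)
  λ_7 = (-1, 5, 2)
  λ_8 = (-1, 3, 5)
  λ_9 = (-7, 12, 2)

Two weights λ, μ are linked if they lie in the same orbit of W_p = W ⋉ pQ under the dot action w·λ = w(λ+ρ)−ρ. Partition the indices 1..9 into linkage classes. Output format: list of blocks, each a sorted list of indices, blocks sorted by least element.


Cartan matrix: type A_3 (|W|=24); un-permuting the 3 rows.

λ_j+ρ reflected into Ā_7 (⟨·,θ^∨⟩≤7); 3-tuples as given:

  1: (1, 5, 1) · 2: (0, 1, 3) · 3: (0, 1, 3) · 4: (1, 5, 1) · 5: (0, 1, 3) · 6: (1, 5, 1) · 7: (0, 4, 1) · 8: (0, 1, 3) · 9: (0, 1, 3)

These 9 weights hit 3 W_7-dot-orbits; sizes (3, 5, 1):

[[1, 4, 6], [2, 3, 5, 8, 9], [7]]


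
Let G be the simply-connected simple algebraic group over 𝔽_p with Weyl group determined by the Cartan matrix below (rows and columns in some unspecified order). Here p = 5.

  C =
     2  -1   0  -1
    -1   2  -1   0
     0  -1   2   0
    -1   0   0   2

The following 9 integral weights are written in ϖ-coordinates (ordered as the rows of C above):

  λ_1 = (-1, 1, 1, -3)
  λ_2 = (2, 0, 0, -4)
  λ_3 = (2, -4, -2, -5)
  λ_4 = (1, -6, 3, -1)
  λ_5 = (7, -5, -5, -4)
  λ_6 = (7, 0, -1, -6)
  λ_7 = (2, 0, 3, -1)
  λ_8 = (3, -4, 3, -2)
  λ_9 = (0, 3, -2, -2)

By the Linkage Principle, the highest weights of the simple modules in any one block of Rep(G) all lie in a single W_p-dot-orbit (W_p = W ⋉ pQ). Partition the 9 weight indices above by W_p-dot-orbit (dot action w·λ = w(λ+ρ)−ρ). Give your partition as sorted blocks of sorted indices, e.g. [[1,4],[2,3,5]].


A_4 Cartan matrix, 4 simple roots permuted; ρ=(1,1,1,1).

Folding the 9 weights λ_j+ρ into Ā_5 (reps in the given 4-coord order):

    [1] (2, 0, 2, 0)
    [2] (0, 1, 1, 3)
    [3] (0, 3, 1, 1)
    [4] (0, 1, 1, 3)
    [5] (0, 1, 1, 3)
    [6] (0, 3, 1, 1)
    [7] (0, 1, 1, 3)
    [8] (0, 3, 1, 1)
    [9] (0, 3, 1, 1)

Linkage partition of the 9 weights (3 classes, p=5):

[[1], [2, 4, 5, 7], [3, 6, 8, 9]]


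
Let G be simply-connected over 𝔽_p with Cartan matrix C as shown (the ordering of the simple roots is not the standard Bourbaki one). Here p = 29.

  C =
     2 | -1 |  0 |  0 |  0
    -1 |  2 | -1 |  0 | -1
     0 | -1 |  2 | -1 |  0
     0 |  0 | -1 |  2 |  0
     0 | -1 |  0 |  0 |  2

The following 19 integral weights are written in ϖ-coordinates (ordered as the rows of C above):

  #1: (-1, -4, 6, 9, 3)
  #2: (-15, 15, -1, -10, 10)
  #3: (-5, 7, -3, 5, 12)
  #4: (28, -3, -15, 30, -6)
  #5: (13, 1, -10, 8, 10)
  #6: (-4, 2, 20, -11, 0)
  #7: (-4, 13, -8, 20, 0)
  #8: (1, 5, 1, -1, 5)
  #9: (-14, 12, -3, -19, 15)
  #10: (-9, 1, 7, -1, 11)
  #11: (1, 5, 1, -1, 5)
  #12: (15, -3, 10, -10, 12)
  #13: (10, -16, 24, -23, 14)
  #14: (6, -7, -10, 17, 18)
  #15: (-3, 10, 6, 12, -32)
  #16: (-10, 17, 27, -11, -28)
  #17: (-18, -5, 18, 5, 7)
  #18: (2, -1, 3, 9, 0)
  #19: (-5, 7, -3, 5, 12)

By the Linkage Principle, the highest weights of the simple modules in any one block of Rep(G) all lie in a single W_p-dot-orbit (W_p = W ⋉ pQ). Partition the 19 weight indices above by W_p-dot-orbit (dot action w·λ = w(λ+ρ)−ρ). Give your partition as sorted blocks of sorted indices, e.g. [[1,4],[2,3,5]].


Type D_5, rank 5, |W|=1920; reorder rows/cols to standard.

W_29-reps of the 19 weights in Ā_29 (same 5-coord order as C):

    1: (3, 0, 4, 10, 1)
    2: (7, 7, 2, 0, 4)
    3: (4, 2, 2, 4, 13)
    4: (2, 6, 2, 0, 6)
    5: (7, 7, 2, 0, 4)
    6: (3, 0, 4, 10, 1)
    7: (3, 0, 4, 10, 1)
    8: (2, 6, 2, 0, 6)
    9: (7, 7, 2, 0, 4)
    10: (2, 6, 2, 0, 6)
    11: (2, 6, 2, 0, 6)
    12: (7, 7, 2, 0, 4)
    13: (3, 0, 4, 10, 1)
    14: (8, 1, 6, 3, 4)
    15: (7, 7, 2, 0, 4)
    16: (1, 8, 2, 7, 1)
    17: (4, 2, 2, 4, 13)
    18: (3, 0, 4, 10, 1)
    19: (4, 2, 2, 4, 13)

The 19 indices split into 6 linkage classes (same alcove rep ⇔ same W_29-dot-orbit):

[[1, 6, 7, 13, 18], [2, 5, 9, 12, 15], [3, 17, 19], [4, 8, 10, 11], [14], [16]]


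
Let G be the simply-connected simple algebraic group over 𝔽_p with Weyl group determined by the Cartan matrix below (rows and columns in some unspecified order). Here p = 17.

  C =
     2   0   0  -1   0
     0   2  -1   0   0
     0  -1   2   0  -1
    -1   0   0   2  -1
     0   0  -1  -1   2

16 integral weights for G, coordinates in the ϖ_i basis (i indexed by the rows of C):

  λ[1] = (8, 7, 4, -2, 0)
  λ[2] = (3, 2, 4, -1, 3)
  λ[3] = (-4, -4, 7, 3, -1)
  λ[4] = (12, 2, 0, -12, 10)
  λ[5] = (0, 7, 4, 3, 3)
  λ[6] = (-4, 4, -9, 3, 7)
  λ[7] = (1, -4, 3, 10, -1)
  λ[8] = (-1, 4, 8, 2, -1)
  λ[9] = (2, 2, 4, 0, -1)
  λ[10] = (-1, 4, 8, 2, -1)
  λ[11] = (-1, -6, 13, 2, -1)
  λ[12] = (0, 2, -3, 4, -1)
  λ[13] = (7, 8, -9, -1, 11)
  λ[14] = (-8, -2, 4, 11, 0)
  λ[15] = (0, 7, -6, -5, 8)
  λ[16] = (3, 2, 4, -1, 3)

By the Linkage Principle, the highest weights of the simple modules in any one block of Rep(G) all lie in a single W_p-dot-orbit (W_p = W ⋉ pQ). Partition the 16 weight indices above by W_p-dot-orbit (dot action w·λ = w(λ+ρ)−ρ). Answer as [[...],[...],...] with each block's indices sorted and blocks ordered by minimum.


Dynkin diagram of C (from the 8 off-diagonal −1 entries): A_5.

Alcove-folded reps (p=17, 16 weights, presented ϖ-order):

  [1] (3, 3, 5, 1, 0);  [2] (4, 3, 5, 0, 4);  [3] (3, 3, 5, 1, 0);  [4] (2, 3, 1, 11, 0);  [5] (4, 3, 5, 0, 4);  [6] (3, 3, 5, 1, 0);  [7] (2, 3, 1, 11, 0);  [8] (0, 5, 9, 3, 0);  [9] (3, 3, 5, 1, 0);  [10] (0, 5, 9, 3, 0);  [11] (0, 5, 9, 3, 0);  [12] (1, 1, 0, 3, 2);  [13] (4, 3, 5, 0, 4);  [14] (6, 0, 4, 5, 1);  [15] (3, 3, 5, 1, 0);  [16] (4, 3, 5, 0, 4)

The 16 indices split into 6 linkage classes (same alcove rep ⇔ same W_17-dot-orbit):

[[1, 3, 6, 9, 15], [2, 5, 13, 16], [4, 7], [8, 10, 11], [12], [14]]


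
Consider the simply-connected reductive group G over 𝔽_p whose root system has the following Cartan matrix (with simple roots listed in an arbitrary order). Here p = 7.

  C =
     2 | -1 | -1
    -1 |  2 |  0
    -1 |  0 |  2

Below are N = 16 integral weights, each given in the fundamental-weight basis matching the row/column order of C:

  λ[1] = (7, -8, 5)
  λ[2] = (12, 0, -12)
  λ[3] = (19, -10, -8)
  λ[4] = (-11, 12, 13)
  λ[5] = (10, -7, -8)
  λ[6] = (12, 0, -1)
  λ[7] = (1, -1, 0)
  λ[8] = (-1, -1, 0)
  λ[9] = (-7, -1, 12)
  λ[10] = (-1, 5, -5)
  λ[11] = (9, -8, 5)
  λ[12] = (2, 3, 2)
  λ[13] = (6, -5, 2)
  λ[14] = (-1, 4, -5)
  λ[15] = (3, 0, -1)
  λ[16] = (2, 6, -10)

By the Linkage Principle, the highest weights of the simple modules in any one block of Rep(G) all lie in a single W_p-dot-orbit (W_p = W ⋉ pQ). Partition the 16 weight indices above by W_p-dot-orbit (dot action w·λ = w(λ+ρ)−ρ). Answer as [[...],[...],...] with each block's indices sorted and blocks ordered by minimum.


Cartan matrix: type A_3 (|W|=24); un-permuting the 3 rows.

W_7-reps of the 16 weights in Ā_7 (same 3-coord order as C):

    1: (0, 0, 1)
    2: (4, 2, 0)
    3: (4, 2, 0)
    4: (3, 1, 0)
    5: (2, 0, 1)
    6: (0, 0, 1)
    7: (2, 0, 1)
    8: (0, 0, 1)
    9: (0, 0, 1)
    10: (4, 2, 0)
    11: (2, 0, 1)
    12: (3, 1, 0)
    13: (3, 1, 0)
    14: (4, 1, 0)
    15: (4, 1, 0)
    16: (4, 2, 0)

Partition of {1..16} into 5 W_7-dot-orbits:

[[1, 6, 8, 9], [2, 3, 10, 16], [4, 12, 13], [5, 7, 11], [14, 15]]


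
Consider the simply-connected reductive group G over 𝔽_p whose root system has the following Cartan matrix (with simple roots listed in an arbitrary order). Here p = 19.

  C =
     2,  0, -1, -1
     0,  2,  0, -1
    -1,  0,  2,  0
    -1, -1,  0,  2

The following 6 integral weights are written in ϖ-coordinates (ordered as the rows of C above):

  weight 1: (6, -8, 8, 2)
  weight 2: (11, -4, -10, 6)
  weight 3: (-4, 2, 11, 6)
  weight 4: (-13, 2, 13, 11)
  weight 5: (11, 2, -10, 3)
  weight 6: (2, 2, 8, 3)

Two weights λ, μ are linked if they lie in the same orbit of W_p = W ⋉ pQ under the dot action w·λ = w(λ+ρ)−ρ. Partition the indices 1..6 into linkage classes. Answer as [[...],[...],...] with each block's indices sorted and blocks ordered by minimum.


Type A_4, rank 4, |W|=120; reorder rows/cols to standard.

Alcove-folded reps (p=19, 6 weights, presented ϖ-order):

  λ_1 → (3, 3, 9, 4);  λ_2 → (3, 3, 9, 4);  λ_3 → (3, 3, 9, 4);  λ_4 → (12, 3, 2, 0);  λ_5 → (3, 3, 9, 4);  λ_6 → (3, 3, 9, 4)

These 6 weights hit 2 W_19-dot-orbits; sizes (5, 1):

[[1, 2, 3, 5, 6], [4]]


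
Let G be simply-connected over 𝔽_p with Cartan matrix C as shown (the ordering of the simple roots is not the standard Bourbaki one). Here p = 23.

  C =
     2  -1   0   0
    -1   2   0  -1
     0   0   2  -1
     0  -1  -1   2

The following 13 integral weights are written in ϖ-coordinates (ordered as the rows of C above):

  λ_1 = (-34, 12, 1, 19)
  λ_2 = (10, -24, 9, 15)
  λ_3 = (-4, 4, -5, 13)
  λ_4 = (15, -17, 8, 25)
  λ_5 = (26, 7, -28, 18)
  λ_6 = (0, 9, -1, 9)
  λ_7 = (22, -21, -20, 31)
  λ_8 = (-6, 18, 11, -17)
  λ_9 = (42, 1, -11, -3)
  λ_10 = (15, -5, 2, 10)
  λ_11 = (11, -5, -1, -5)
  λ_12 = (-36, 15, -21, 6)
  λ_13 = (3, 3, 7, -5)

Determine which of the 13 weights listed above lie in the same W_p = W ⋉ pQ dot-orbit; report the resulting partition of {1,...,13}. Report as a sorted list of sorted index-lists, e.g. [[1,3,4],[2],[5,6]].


C ↔ A_4 under row/col permutation; |W(A_4)| = 120.

λ_j+ρ reflected into Ā_23 (⟨·,θ^∨⟩≤23); 4-tuples as given:

  [1] (1, 10, 0, 10) · [2] (9, 4, 0, 7) · [3] (3, 2, 4, 10) · [4] (9, 4, 0, 7) · [5] (4, 0, 4, 4) · [6] (1, 10, 0, 10) · [7] (9, 4, 0, 7) · [8] (3, 2, 4, 10) · [9] (1, 10, 0, 10) · [10] (9, 4, 0, 7) · [11] (4, 0, 4, 4) · [12] (9, 4, 0, 7) · [13] (4, 0, 4, 4)

These 13 weights hit 4 W_23-dot-orbits; sizes (3, 5, 2, 3):

[[1, 6, 9], [2, 4, 7, 10, 12], [3, 8], [5, 11, 13]]


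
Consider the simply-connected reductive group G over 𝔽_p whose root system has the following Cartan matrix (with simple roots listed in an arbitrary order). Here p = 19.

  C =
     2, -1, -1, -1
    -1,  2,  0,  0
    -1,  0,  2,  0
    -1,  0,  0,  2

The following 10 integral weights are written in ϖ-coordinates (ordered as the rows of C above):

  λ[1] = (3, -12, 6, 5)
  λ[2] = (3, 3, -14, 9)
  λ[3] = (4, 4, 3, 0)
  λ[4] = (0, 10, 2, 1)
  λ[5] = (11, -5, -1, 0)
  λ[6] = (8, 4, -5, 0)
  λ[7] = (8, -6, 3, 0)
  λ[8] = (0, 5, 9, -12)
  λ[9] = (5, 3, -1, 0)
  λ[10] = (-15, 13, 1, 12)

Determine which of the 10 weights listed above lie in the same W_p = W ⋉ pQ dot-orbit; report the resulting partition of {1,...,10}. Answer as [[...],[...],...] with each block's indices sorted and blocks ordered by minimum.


C ↔ D_4 under row/col permutation; |W(D_4)| = 192.

Ā_19 reps of the 10 weights (D_4, coords as presented):

  1: (6, 4, 0, 1);  2: (4, 5, 4, 1);  3: (4, 5, 4, 1);  4: (1, 11, 3, 2);  5: (6, 4, 0, 1);  6: (4, 5, 4, 1);  7: (4, 5, 4, 1);  8: (6, 4, 0, 1);  9: (6, 4, 0, 1);  10: (1, 0, 12, 1)

4 distinct reps among the 10 weights ⇒ 4 W_19-linkage classes:

[[1, 5, 8, 9], [2, 3, 6, 7], [4], [10]]


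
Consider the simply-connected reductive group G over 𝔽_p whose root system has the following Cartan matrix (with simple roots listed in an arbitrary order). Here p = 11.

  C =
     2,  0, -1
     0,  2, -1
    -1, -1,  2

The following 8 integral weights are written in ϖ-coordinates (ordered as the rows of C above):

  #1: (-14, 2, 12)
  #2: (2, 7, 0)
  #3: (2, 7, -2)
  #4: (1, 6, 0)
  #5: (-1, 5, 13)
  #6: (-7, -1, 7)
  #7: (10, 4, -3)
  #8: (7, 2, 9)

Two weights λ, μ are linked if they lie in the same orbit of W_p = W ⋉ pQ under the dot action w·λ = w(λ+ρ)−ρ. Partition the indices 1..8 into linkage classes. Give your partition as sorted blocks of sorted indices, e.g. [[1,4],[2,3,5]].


Type A_3, rank 3, |W|=24; reorder rows/cols to standard.

Each λ_j+ρ reduced to Ā_11; 3-tuples below use C's row order:

  λ_1+ρ ↦ (6, 0, 2)
  λ_2+ρ ↦ (2, 7, 1)
  λ_3+ρ ↦ (2, 7, 1)
  λ_4+ρ ↦ (2, 7, 1)
  λ_5+ρ ↦ (6, 0, 2)
  λ_6+ρ ↦ (6, 0, 2)
  λ_7+ρ ↦ (6, 0, 2)
  λ_8+ρ ↦ (2, 7, 1)

Grouping the 8 weights by Ā_11-representative: 2 linkage classes.

[[1, 5, 6, 7], [2, 3, 4, 8]]


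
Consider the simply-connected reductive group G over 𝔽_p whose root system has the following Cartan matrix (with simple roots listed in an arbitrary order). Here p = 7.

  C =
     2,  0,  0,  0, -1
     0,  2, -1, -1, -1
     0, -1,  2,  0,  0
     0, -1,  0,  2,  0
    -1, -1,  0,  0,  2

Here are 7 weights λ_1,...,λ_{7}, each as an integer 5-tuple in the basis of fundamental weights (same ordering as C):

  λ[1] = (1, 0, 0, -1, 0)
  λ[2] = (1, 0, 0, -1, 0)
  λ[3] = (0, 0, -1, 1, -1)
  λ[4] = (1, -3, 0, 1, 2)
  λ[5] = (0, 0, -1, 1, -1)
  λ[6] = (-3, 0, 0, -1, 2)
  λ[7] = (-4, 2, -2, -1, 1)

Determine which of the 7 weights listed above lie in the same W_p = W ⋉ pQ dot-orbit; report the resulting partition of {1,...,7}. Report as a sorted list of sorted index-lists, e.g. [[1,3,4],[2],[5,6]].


C ↔ D_5 under row/col permutation; |W(D_5)| = 1920.

Folding the 7 weights λ_j+ρ into Ā_7 (reps in the given 5-coord order):

  1: (2, 1, 1, 0, 1);  2: (2, 1, 1, 0, 1);  3: (1, 1, 0, 2, 0);  4: (2, 1, 1, 0, 1);  5: (1, 1, 0, 2, 0);  6: (2, 1, 1, 0, 1);  7: (2, 1, 1, 0, 1)

These 7 weights hit 2 W_7-dot-orbits; sizes (5, 2):

[[1, 2, 4, 6, 7], [3, 5]]


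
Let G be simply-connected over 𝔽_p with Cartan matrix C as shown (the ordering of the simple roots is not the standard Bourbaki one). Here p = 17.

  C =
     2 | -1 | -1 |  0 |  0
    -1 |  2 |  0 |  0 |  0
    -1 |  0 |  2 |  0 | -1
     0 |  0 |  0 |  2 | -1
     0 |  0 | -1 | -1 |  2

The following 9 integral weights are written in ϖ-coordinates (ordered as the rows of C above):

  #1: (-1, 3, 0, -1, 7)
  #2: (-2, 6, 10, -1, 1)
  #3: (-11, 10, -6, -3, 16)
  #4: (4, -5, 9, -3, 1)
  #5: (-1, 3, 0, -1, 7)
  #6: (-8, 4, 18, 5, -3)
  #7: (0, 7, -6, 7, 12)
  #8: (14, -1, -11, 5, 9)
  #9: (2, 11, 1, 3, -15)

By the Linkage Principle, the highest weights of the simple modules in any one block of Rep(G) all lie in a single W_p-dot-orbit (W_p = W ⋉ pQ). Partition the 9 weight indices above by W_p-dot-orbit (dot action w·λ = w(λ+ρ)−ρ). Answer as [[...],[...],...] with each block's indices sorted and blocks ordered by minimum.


Root system A_5: the 5×5 matrix C matches after relabeling.

Ā_17 reps of the 9 weights (A_5, coords as presented):

    λ_1 → (0, 4, 1, 0, 8)
    λ_2 → (1, 4, 10, 2, 0)
    λ_3 → (1, 4, 10, 2, 0)
    λ_4 → (1, 4, 10, 2, 0)
    λ_5 → (0, 4, 1, 0, 8)
    λ_6 → (1, 4, 10, 2, 0)
    λ_7 → (0, 4, 1, 0, 8)
    λ_8 → (1, 4, 10, 2, 0)
    λ_9 → (4, 3, 5, 2, 3)

3 distinct reps among the 9 weights ⇒ 3 W_17-linkage classes:

[[1, 5, 7], [2, 3, 4, 6, 8], [9]]


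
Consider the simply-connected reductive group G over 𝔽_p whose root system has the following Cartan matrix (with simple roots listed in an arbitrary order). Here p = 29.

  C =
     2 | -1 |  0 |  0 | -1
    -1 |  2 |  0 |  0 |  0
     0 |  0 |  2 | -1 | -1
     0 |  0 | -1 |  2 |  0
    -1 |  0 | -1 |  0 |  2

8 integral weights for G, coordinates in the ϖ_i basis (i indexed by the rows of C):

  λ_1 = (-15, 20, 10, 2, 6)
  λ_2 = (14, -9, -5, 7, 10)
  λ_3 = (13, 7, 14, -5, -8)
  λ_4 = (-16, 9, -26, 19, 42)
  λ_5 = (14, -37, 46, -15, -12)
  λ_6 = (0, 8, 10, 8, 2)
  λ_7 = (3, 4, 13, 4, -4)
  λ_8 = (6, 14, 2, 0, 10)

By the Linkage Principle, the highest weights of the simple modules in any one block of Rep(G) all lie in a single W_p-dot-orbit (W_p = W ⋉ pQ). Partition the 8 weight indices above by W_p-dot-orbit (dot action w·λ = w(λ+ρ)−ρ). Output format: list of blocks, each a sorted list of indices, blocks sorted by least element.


Type A_5, rank 5, |W|=720; reorder rows/cols to standard.

Folding the 8 weights λ_j+ρ into Ā_29 (reps in the given 5-coord order):

  λ_1 → (7, 7, 4, 3, 7) · λ_2 → (7, 7, 4, 3, 7) · λ_3 → (7, 7, 4, 3, 7) · λ_4 → (1, 5, 11, 5, 3) · λ_5 → (7, 7, 4, 3, 7) · λ_6 → (1, 5, 11, 5, 3) · λ_7 → (1, 5, 11, 5, 3) · λ_8 → (7, 7, 4, 3, 7)

Partition of {1..8} into 2 W_29-dot-orbits:

[[1, 2, 3, 5, 8], [4, 6, 7]]


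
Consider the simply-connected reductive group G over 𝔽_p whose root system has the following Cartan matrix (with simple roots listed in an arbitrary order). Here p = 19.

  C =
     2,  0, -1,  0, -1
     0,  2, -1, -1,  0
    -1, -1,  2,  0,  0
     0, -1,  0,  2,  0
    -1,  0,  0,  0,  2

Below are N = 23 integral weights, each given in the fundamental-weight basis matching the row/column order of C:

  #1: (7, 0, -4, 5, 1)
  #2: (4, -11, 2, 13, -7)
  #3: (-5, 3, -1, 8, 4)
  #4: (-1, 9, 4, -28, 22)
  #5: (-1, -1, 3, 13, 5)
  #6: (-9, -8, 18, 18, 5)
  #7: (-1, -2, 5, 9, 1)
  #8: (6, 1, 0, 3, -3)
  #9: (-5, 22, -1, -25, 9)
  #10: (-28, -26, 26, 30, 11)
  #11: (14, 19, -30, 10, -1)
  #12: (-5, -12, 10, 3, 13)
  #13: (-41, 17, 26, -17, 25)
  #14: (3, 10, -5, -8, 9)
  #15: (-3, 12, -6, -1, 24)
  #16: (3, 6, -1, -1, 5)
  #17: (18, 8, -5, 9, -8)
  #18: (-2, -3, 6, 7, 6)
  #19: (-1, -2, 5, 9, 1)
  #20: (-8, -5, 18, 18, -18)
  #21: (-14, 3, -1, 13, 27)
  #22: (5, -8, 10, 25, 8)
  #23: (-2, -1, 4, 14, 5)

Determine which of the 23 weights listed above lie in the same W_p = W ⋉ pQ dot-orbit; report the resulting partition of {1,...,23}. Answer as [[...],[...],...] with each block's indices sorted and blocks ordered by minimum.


Type A_5, rank 5, |W|=720; reorder rows/cols to standard.

Each λ_j+ρ reduced to Ā_19; 5-tuples below use C's row order:

    1: (5, 2, 1, 4, 2)
    2: (5, 2, 1, 4, 2)
    3: (0, 0, 4, 9, 1)
    4: (0, 0, 4, 5, 8)
    5: (0, 0, 4, 9, 1)
    6: (4, 7, 0, 0, 6)
    7: (0, 1, 5, 9, 2)
    8: (5, 2, 1, 4, 2)
    9: (0, 0, 4, 9, 1)
    10: (1, 2, 4, 6, 6)
    11: (0, 1, 5, 9, 2)
    12: (0, 0, 4, 5, 8)
    13: (5, 2, 1, 4, 2)
    14: (0, 0, 4, 5, 8)
    15: (1, 2, 4, 6, 6)
    16: (4, 7, 0, 0, 6)
    17: (0, 0, 4, 5, 8)
    18: (1, 2, 4, 6, 6)
    19: (0, 1, 5, 9, 2)
    20: (0, 0, 4, 5, 8)
    21: (0, 0, 4, 9, 1)
    22: (4, 7, 0, 0, 6)
    23: (0, 0, 4, 9, 1)

Grouping the 23 weights by Ā_19-representative: 6 linkage classes.

[[1, 2, 8, 13], [3, 5, 9, 21, 23], [4, 12, 14, 17, 20], [6, 16, 22], [7, 11, 19], [10, 15, 18]]


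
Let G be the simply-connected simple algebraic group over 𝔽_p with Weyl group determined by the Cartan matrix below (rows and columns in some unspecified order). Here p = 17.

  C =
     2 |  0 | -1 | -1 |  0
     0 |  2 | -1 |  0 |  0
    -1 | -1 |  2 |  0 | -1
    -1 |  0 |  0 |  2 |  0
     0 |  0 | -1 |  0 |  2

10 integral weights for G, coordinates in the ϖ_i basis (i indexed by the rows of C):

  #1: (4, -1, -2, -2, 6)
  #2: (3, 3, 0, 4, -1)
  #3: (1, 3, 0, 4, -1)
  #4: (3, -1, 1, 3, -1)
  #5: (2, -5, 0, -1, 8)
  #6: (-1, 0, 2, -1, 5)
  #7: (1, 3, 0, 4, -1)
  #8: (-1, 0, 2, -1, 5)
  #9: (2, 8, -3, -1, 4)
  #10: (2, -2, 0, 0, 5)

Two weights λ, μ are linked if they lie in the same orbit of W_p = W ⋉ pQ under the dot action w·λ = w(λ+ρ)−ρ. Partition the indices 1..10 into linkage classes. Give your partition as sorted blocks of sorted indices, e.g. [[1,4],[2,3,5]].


D_5 Cartan matrix, 5 simple roots permuted; ρ=(1,1,1,1,1).

λ_j+ρ reflected into Ā_17 (⟨·,θ^∨⟩≤17); 5-tuples as given:

    λ_1 → (3, 1, 0, 1, 6)
    λ_2 → (2, 4, 1, 5, 0)
    λ_3 → (2, 4, 1, 5, 0)
    λ_4 → (4, 0, 2, 4, 0)
    λ_5 → (0, 1, 3, 0, 6)
    λ_6 → (0, 1, 3, 0, 6)
    λ_7 → (2, 4, 1, 5, 0)
    λ_8 → (0, 1, 3, 0, 6)
    λ_9 → (1, 7, 2, 0, 3)
    λ_10 → (3, 1, 0, 1, 6)

Grouping the 10 weights by Ā_17-representative: 5 linkage classes.

[[1, 10], [2, 3, 7], [4], [5, 6, 8], [9]]


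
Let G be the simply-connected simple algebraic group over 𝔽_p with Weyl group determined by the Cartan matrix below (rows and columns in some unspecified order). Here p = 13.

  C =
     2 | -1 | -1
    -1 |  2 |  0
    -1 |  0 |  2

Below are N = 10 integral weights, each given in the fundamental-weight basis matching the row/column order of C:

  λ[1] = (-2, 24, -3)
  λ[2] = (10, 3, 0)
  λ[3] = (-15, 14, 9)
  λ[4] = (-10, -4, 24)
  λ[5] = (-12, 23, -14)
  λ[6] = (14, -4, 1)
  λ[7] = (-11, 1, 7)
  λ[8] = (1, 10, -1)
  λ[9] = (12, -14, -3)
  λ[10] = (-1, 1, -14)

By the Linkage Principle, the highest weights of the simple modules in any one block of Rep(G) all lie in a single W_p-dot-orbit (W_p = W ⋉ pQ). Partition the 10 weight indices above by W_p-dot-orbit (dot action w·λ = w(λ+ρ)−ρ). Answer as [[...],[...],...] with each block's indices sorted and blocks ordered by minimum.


Dynkin diagram of C (from the 4 off-diagonal −1 entries): A_3.

W_13-reps of the 10 weights in Ā_13 (same 3-coord order as C):

  [1] (9, 1, 2);  [2] (9, 1, 2);  [3] (9, 1, 2);  [4] (0, 3, 1);  [5] (2, 11, 0);  [6] (9, 1, 2);  [7] (0, 8, 2);  [8] (2, 11, 0);  [9] (2, 11, 0);  [10] (2, 11, 0)

4 distinct reps among the 10 weights ⇒ 4 W_13-linkage classes:

[[1, 2, 3, 6], [4], [5, 8, 9, 10], [7]]


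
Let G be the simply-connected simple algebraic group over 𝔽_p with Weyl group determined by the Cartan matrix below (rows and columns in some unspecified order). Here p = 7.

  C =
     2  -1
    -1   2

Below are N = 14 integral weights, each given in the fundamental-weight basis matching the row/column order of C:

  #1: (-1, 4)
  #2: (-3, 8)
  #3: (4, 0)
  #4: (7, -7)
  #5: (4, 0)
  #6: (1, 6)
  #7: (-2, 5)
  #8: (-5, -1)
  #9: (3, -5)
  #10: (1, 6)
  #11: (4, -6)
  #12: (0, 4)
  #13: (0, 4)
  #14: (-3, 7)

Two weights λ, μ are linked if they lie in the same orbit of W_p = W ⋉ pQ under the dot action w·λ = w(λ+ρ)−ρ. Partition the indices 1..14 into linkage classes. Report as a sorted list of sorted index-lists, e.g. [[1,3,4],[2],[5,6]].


Type A_2, rank 2, |W|=6; reorder rows/cols to standard.

λ_j+ρ reflected into Ā_7 (⟨·,θ^∨⟩≤7); 2-tuples as given:

  λ_1+ρ ↦ (0, 5);  λ_2+ρ ↦ (0, 5);  λ_3+ρ ↦ (5, 1);  λ_4+ρ ↦ (1, 5);  λ_5+ρ ↦ (5, 1);  λ_6+ρ ↦ (0, 5);  λ_7+ρ ↦ (1, 5);  λ_8+ρ ↦ (0, 4);  λ_9+ρ ↦ (0, 4);  λ_10+ρ ↦ (0, 5);  λ_11+ρ ↦ (0, 5);  λ_12+ρ ↦ (1, 5);  λ_13+ρ ↦ (1, 5);  λ_14+ρ ↦ (1, 5)

4 distinct reps among the 14 weights ⇒ 4 W_7-linkage classes:

[[1, 2, 6, 10, 11], [3, 5], [4, 7, 12, 13, 14], [8, 9]]


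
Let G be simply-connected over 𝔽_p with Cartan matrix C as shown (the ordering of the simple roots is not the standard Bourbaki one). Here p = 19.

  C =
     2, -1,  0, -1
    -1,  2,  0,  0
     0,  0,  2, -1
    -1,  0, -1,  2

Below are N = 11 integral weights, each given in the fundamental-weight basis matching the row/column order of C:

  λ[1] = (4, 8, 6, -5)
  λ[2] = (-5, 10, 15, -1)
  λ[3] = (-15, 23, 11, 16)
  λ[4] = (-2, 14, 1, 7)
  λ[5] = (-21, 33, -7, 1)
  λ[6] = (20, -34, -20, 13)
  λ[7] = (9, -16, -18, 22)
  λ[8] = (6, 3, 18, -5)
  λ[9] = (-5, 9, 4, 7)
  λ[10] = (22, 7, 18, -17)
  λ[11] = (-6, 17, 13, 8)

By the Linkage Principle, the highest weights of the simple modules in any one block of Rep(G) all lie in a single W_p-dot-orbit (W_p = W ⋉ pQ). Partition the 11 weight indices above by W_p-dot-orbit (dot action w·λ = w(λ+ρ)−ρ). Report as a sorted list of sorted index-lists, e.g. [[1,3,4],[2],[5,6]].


Root system A_4: the 4×4 matrix C matches after relabeling.

Alcove-folded reps (p=19, 11 weights, presented ϖ-order):

  [1] (1, 9, 3, 4)
  [2] (0, 3, 8, 4)
  [3] (1, 9, 3, 4)
  [4] (1, 9, 3, 4)
  [5] (1, 4, 3, 1)
  [6] (3, 0, 12, 2)
  [7] (1, 4, 3, 1)
  [8] (0, 3, 8, 4)
  [9] (4, 6, 5, 4)
  [10] (0, 3, 8, 4)
  [11] (1, 4, 3, 1)

5 distinct reps among the 11 weights ⇒ 5 W_19-linkage classes:

[[1, 3, 4], [2, 8, 10], [5, 7, 11], [6], [9]]


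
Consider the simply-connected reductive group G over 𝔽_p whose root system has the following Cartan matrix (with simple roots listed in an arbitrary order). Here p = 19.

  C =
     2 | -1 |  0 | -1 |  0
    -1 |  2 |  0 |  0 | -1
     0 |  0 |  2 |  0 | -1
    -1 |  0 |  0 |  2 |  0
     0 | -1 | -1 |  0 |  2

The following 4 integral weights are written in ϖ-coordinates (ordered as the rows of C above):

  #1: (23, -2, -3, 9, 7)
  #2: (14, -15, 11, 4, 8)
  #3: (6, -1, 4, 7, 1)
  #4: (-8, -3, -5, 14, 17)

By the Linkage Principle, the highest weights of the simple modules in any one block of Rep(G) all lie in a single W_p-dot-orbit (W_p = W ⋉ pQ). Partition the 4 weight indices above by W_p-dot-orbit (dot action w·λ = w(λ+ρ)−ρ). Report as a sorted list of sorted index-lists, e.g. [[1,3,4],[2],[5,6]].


Root system A_5: the 5×5 matrix C matches after relabeling.

Alcove-folded reps (p=19, 4 weights, presented ϖ-order):

    λ_1+ρ ↦ (2, 7, 1, 1, 4)
    λ_2+ρ ↦ (2, 7, 1, 1, 4)
    λ_3+ρ ↦ (7, 0, 2, 5, 2)
    λ_4+ρ ↦ (2, 7, 1, 1, 4)

These 4 weights hit 2 W_19-dot-orbits; sizes (3, 1):

[[1, 2, 4], [3]]


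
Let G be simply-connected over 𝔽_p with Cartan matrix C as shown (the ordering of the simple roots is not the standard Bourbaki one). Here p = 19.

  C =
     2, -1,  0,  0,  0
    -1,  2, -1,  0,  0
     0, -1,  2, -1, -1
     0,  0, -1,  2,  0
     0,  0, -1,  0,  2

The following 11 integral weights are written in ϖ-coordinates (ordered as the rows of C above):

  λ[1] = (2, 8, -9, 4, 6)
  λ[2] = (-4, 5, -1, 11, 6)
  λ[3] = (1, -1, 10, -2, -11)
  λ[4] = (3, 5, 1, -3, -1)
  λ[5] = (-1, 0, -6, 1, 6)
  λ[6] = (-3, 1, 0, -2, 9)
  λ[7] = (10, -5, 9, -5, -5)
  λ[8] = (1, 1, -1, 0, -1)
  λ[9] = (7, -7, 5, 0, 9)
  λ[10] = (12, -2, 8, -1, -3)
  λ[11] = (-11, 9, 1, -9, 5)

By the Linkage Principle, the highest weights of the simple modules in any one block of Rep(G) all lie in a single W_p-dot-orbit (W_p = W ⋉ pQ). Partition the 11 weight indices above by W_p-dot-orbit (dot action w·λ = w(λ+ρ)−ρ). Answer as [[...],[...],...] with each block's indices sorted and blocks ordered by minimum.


C ↔ D_5 under row/col permutation; |W(D_5)| = 1920.

W_19-reps of the 11 weights in Ā_19 (same 5-coord order as C):

    λ_1 → (3, 1, 4, 3, 1)
    λ_2 → (0, 3, 3, 6, 1)
    λ_3 → (2, 0, 0, 1, 10)
    λ_4 → (4, 6, 0, 2, 0)
    λ_5 → (2, 2, 0, 1, 0)
    λ_6 → (2, 0, 0, 1, 10)
    λ_7 → (7, 2, 2, 2, 2)
    λ_8 → (2, 2, 0, 1, 0)
    λ_9 → (2, 0, 0, 1, 10)
    λ_10 → (4, 6, 0, 2, 0)
    λ_11 → (4, 6, 0, 2, 0)

6 distinct reps among the 11 weights ⇒ 6 W_19-linkage classes:

[[1], [2], [3, 6, 9], [4, 10, 11], [5, 8], [7]]


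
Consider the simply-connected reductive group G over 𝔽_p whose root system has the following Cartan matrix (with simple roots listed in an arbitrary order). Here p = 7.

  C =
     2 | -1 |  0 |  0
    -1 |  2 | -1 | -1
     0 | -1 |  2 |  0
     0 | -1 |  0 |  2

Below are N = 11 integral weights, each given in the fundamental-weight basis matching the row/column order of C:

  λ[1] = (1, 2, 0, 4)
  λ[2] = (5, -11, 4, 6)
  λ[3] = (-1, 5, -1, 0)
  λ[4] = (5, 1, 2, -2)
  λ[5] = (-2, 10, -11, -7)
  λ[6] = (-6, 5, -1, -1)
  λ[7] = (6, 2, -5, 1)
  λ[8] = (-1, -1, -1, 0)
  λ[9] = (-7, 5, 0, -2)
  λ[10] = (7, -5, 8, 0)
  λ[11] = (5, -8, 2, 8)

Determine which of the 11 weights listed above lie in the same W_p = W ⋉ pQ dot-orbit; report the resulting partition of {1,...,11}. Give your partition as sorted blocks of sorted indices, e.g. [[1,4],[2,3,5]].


Type D_4, rank 4, |W|=192; reorder rows/cols to standard.

Alcove-folded reps (p=7, 11 weights, presented ϖ-order):

  λ_1+ρ ↦ (1, 1, 2, 0)
  λ_2+ρ ↦ (1, 1, 2, 0)
  λ_3+ρ ↦ (0, 0, 0, 1)
  λ_4+ρ ↦ (2, 0, 1, 3)
  λ_5+ρ ↦ (2, 0, 1, 3)
  λ_6+ρ ↦ (5, 1, 0, 0)
  λ_7+ρ ↦ (2, 0, 1, 3)
  λ_8+ρ ↦ (0, 0, 0, 1)
  λ_9+ρ ↦ (5, 1, 0, 0)
  λ_10+ρ ↦ (2, 0, 1, 3)
  λ_11+ρ ↦ (1, 1, 2, 0)

The 11 indices split into 4 linkage classes (same alcove rep ⇔ same W_7-dot-orbit):

[[1, 2, 11], [3, 8], [4, 5, 7, 10], [6, 9]]


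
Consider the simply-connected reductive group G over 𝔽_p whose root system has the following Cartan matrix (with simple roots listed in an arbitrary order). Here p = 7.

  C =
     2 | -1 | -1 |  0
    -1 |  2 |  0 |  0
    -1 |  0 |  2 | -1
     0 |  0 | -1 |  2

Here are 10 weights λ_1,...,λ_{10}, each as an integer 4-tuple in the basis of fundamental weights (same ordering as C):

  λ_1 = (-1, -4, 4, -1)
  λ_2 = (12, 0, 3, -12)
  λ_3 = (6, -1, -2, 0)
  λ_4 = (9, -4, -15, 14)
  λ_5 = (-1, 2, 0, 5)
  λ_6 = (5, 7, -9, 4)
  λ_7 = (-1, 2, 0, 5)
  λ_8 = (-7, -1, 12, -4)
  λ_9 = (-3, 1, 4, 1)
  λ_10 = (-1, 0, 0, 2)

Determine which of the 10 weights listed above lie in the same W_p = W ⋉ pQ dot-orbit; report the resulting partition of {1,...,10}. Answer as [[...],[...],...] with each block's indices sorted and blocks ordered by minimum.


Type A_4, rank 4, |W|=120; reorder rows/cols to standard.

λ_j+ρ reflected into Ā_7 (⟨·,θ^∨⟩≤7); 4-tuples as given:

  [1] (3, 0, 2, 0) · [2] (0, 0, 1, 3) · [3] (6, 0, 1, 0) · [4] (0, 0, 1, 3) · [5] (0, 0, 1, 3) · [6] (0, 1, 1, 3) · [7] (0, 0, 1, 3) · [8] (0, 0, 1, 3) · [9] (2, 0, 3, 2) · [10] (0, 1, 1, 3)

Partition of {1..10} into 5 W_7-dot-orbits:

[[1], [2, 4, 5, 7, 8], [3], [6, 10], [9]]


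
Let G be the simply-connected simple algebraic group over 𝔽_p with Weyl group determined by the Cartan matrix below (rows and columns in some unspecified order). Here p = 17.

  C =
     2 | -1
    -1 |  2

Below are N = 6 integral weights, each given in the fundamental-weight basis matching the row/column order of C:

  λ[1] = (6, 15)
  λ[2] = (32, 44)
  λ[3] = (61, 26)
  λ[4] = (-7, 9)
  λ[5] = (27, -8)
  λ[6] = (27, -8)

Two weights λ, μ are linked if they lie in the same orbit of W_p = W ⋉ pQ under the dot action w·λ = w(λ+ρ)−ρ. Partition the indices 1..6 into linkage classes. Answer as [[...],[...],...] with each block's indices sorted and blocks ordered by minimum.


Type A_2, rank 2, |W|=6; reorder rows/cols to standard.

Each λ_j+ρ reduced to Ā_17; 2-tuples below use C's row order:

  λ_1+ρ ↦ (1, 10) · λ_2+ρ ↦ (1, 10) · λ_3+ρ ↦ (6, 4) · λ_4+ρ ↦ (6, 4) · λ_5+ρ ↦ (6, 4) · λ_6+ρ ↦ (6, 4)

2 distinct reps among the 6 weights ⇒ 2 W_17-linkage classes:

[[1, 2], [3, 4, 5, 6]]
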